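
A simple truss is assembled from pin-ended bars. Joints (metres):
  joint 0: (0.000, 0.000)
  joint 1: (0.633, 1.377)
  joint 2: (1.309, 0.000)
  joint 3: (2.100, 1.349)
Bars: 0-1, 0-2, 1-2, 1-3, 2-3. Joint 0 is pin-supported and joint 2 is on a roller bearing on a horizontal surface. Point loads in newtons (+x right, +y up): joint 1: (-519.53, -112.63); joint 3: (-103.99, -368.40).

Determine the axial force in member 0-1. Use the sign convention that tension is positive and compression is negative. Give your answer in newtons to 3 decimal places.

-538.452

N=4 nodes, M=5 members, R=3 reactions → 2N=8, M+R=8
member 0 (0-1): L=1.5155, (cx,cy)=(0.4177,0.9086)
member 1 (0-2): L=1.3090, (cx,cy)=(1.0000,0.0000)
member 2 (1-2): L=1.5340, (cx,cy)=(0.4407,-0.8977)
member 3 (1-3): L=1.4673, (cx,cy)=(0.9998,-0.0191)
member 4 (2-3): L=1.5638, (cx,cy)=(0.5058,0.8626)
solve A·x = −loads:
  F[0-1] = -538.4520 N (compression)
  F[0-2] = -398.6211 N (compression)
  F[1-2] = +417.1840 N (tension)
  F[1-3] = +110.8054 N (tension)
  F[2-3] = -424.6098 N (compression)
  Rx@0 = +623.5200 N
  Ry@0 = +489.2351 N
  Ry@2 = -8.2051 N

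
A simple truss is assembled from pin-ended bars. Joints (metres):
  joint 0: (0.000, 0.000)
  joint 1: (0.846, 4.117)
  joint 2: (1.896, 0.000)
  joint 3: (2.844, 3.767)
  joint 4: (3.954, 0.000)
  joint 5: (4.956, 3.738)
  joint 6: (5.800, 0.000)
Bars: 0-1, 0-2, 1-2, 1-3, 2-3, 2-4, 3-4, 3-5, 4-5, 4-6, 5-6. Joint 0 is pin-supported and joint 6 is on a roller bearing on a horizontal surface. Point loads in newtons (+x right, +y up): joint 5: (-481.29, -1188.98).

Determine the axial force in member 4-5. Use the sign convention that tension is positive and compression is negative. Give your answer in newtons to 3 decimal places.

-507.499

N=7 nodes, M=11 members, R=3 reactions → 2N=14, M+R=14
member 0 (0-1): L=4.2030, (cx,cy)=(0.2013,0.9795)
member 1 (0-2): L=1.8960, (cx,cy)=(1.0000,0.0000)
member 2 (1-2): L=4.2488, (cx,cy)=(0.2471,-0.9690)
member 3 (1-3): L=2.0284, (cx,cy)=(0.9850,-0.1725)
member 4 (2-3): L=3.8845, (cx,cy)=(0.2440,0.9698)
member 5 (2-4): L=2.0580, (cx,cy)=(1.0000,0.0000)
member 6 (3-4): L=3.9271, (cx,cy)=(0.2826,-0.9592)
member 7 (3-5): L=2.1122, (cx,cy)=(0.9999,-0.0137)
member 8 (4-5): L=3.8700, (cx,cy)=(0.2589,0.9659)
member 9 (4-6): L=1.8460, (cx,cy)=(1.0000,0.0000)
member 10 (5-6): L=3.8321, (cx,cy)=(0.2202,-0.9754)
solve A·x = −loads:
  F[0-1] = -493.2965 N (compression)
  F[0-2] = -381.9975 N (compression)
  F[1-2] = +540.7782 N (tension)
  F[1-3] = -236.4817 N (compression)
  F[2-3] = -540.3431 N (compression)
  F[2-4] = -116.4848 N (compression)
  F[3-4] = +511.0308 N (tension)
  F[3-5] = -509.2955 N (compression)
  F[4-5] = -507.4986 N (compression)
  F[4-6] = +159.3575 N (tension)
  F[5-6] = -723.5468 N (compression)
  Rx@0 = +481.2900 N
  Ry@0 = +483.2002 N
  Ry@6 = +705.7798 N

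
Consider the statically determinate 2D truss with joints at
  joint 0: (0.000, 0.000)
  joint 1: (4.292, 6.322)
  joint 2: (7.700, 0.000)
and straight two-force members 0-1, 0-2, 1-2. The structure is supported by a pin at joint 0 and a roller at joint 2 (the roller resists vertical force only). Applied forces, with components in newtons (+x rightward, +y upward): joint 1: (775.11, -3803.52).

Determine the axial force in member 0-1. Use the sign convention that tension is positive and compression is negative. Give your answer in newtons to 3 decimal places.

-1265.526

N=3 nodes, M=3 members, R=3 reactions → 2N=6, M+R=6
member 0 (0-1): L=7.6413, (cx,cy)=(0.5617,0.8273)
member 1 (0-2): L=7.7000, (cx,cy)=(1.0000,0.0000)
member 2 (1-2): L=7.1821, (cx,cy)=(0.4745,-0.8802)
solve A·x = −loads:
  F[0-1] = -1265.5259 N (compression)
  F[0-2] = +1485.9394 N (tension)
  F[1-2] = -3131.4915 N (compression)
  Rx@0 = -775.1100 N
  Ry@0 = +1047.0326 N
  Ry@2 = +2756.4874 N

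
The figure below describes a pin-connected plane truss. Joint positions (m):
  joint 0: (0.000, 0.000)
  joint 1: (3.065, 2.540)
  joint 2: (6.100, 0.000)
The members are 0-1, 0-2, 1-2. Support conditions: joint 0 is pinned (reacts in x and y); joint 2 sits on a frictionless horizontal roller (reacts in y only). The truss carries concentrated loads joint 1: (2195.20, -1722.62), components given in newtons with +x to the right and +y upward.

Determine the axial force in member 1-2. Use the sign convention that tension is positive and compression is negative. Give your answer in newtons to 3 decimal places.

-2772.853

N=3 nodes, M=3 members, R=3 reactions → 2N=6, M+R=6
member 0 (0-1): L=3.9807, (cx,cy)=(0.7700,0.6381)
member 1 (0-2): L=6.1000, (cx,cy)=(1.0000,0.0000)
member 2 (1-2): L=3.9576, (cx,cy)=(0.7669,-0.6418)
solve A·x = −loads:
  F[0-1] = +89.3190 N (tension)
  F[0-2] = +2126.4271 N (tension)
  F[1-2] = -2772.8531 N (compression)
  Rx@0 = -2195.2000 N
  Ry@0 = -56.9928 N
  Ry@2 = +1779.6128 N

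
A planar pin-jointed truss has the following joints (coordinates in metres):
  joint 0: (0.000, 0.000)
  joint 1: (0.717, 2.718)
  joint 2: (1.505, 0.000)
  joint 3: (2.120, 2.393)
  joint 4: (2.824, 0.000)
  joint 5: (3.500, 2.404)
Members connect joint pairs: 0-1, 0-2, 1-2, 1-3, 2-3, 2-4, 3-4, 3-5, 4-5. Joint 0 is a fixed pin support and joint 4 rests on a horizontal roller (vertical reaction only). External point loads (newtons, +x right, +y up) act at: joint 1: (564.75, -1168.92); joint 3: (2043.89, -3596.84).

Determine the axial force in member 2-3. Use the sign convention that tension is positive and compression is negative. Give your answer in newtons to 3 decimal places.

1744.102

N=6 nodes, M=9 members, R=3 reactions → 2N=12, M+R=12
member 0 (0-1): L=2.8110, (cx,cy)=(0.2551,0.9669)
member 1 (0-2): L=1.5050, (cx,cy)=(1.0000,0.0000)
member 2 (1-2): L=2.8299, (cx,cy)=(0.2785,-0.9604)
member 3 (1-3): L=1.4402, (cx,cy)=(0.9742,-0.2257)
member 4 (2-3): L=2.4708, (cx,cy)=(0.2489,0.9685)
member 5 (2-4): L=1.3190, (cx,cy)=(1.0000,0.0000)
member 6 (3-4): L=2.4944, (cx,cy)=(0.2822,-0.9593)
member 7 (3-5): L=1.3800, (cx,cy)=(1.0000,0.0080)
member 8 (4-5): L=2.4972, (cx,cy)=(0.2707,0.9627)
solve A·x = −loads:
  F[0-1] = +524.0370 N (tension)
  F[0-2] = +2474.9733 N (tension)
  F[1-2] = -1758.7687 N (compression)
  F[1-3] = +60.2037 N (tension)
  F[2-3] = +1744.1025 N (tension)
  F[2-4] = +1551.1132 N (tension)
  F[3-4] = -5495.8911 N (compression)
  F[3-5] = +0.0000 N (tension)
  F[4-5] = -0.0000 N (compression)
  Rx@0 = -2608.6400 N
  Ry@0 = -506.7031 N
  Ry@4 = +5272.4631 N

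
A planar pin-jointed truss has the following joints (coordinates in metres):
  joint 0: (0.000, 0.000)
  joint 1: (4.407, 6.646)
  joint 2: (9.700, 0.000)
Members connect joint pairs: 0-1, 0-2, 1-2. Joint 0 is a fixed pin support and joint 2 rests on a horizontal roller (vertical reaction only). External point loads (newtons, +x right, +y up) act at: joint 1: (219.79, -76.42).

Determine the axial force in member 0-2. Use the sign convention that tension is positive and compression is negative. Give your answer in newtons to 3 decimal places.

147.584

N=3 nodes, M=3 members, R=3 reactions → 2N=6, M+R=6
member 0 (0-1): L=7.9744, (cx,cy)=(0.5526,0.8334)
member 1 (0-2): L=9.7000, (cx,cy)=(1.0000,0.0000)
member 2 (1-2): L=8.4962, (cx,cy)=(0.6230,-0.7822)
solve A·x = −loads:
  F[0-1] = +130.6548 N (tension)
  F[0-2] = +147.5844 N (tension)
  F[1-2] = -236.8986 N (compression)
  Rx@0 = -219.7900 N
  Ry@0 = -108.8900 N
  Ry@2 = +185.3100 N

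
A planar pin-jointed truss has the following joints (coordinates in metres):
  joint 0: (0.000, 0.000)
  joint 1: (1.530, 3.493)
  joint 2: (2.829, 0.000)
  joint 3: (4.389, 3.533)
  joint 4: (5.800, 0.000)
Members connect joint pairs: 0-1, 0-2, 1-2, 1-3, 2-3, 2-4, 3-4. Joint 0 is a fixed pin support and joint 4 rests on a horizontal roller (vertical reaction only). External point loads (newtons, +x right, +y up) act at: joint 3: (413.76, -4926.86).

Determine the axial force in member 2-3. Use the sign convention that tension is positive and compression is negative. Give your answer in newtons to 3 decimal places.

N=5 nodes, M=7 members, R=3 reactions → 2N=10, M+R=10
member 0 (0-1): L=3.8134, (cx,cy)=(0.4012,0.9160)
member 1 (0-2): L=2.8290, (cx,cy)=(1.0000,0.0000)
member 2 (1-2): L=3.7267, (cx,cy)=(0.3486,-0.9373)
member 3 (1-3): L=2.8593, (cx,cy)=(0.9999,0.0140)
member 4 (2-3): L=3.8621, (cx,cy)=(0.4039,0.9148)
member 5 (2-4): L=2.9710, (cx,cy)=(1.0000,0.0000)
member 6 (3-4): L=3.8043, (cx,cy)=(0.3709,-0.9287)
solve A·x = −loads:
  F[0-1] = -1033.3702 N (compression)
  F[0-2] = +828.3664 N (tension)
  F[1-2] = +998.4999 N (tension)
  F[1-3] = -762.7220 N (compression)
  F[2-3] = -1023.0521 N (compression)
  F[2-4] = +1589.6458 N (tension)
  F[3-4] = -4286.0060 N (compression)
  Rx@0 = -413.7600 N
  Ry@0 = +946.5492 N
  Ry@4 = +3980.3108 N

-1023.052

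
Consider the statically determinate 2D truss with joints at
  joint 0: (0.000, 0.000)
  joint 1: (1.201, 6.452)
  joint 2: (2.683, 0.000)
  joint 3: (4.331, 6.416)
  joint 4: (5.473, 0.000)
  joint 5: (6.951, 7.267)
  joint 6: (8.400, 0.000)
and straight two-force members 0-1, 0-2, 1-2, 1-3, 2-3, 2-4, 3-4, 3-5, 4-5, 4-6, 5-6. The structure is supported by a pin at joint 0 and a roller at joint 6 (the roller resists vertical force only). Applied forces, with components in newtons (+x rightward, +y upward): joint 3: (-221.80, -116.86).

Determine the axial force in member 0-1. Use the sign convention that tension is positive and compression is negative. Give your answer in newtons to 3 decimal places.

-229.903

N=7 nodes, M=11 members, R=3 reactions → 2N=14, M+R=14
member 0 (0-1): L=6.5628, (cx,cy)=(0.1830,0.9831)
member 1 (0-2): L=2.6830, (cx,cy)=(1.0000,0.0000)
member 2 (1-2): L=6.6200, (cx,cy)=(0.2239,-0.9746)
member 3 (1-3): L=3.1302, (cx,cy)=(0.9999,-0.0115)
member 4 (2-3): L=6.6243, (cx,cy)=(0.2488,0.9686)
member 5 (2-4): L=2.7900, (cx,cy)=(1.0000,0.0000)
member 6 (3-4): L=6.5168, (cx,cy)=(0.1752,-0.9845)
member 7 (3-5): L=2.7547, (cx,cy)=(0.9511,0.3089)
member 8 (4-5): L=7.4158, (cx,cy)=(0.1993,0.9799)
member 9 (4-6): L=2.9270, (cx,cy)=(1.0000,0.0000)
member 10 (5-6): L=7.4101, (cx,cy)=(0.1955,-0.9807)
solve A·x = −loads:
  F[0-1] = -229.9029 N (compression)
  F[0-2] = -179.7277 N (compression)
  F[1-2] = +233.0184 N (tension)
  F[1-3] = -94.2436 N (compression)
  F[2-3] = -234.4764 N (compression)
  F[2-4] = -69.2291 N (compression)
  F[3-4] = +126.4078 N (tension)
  F[3-5] = +49.4988 N (tension)
  F[4-5] = -126.9997 N (compression)
  F[4-6] = -21.7660 N (compression)
  F[5-6] = +111.3094 N (tension)
  Rx@0 = +221.8000 N
  Ry@0 = +226.0205 N
  Ry@6 = -109.1605 N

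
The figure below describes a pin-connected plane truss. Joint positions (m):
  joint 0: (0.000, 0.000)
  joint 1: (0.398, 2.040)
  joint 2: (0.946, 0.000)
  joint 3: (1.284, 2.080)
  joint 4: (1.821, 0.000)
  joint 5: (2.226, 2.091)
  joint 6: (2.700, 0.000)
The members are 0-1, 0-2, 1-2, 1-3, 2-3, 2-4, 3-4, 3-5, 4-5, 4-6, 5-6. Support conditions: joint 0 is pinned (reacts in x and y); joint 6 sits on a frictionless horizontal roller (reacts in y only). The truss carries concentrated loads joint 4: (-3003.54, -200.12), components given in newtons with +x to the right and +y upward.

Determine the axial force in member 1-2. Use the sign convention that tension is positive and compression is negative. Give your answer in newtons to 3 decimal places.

66.064

N=7 nodes, M=11 members, R=3 reactions → 2N=14, M+R=14
member 0 (0-1): L=2.0785, (cx,cy)=(0.1915,0.9815)
member 1 (0-2): L=0.9460, (cx,cy)=(1.0000,0.0000)
member 2 (1-2): L=2.1123, (cx,cy)=(0.2594,-0.9658)
member 3 (1-3): L=0.8869, (cx,cy)=(0.9990,0.0451)
member 4 (2-3): L=2.1073, (cx,cy)=(0.1604,0.9871)
member 5 (2-4): L=0.8750, (cx,cy)=(1.0000,0.0000)
member 6 (3-4): L=2.1482, (cx,cy)=(0.2500,-0.9683)
member 7 (3-5): L=0.9421, (cx,cy)=(0.9999,0.0117)
member 8 (4-5): L=2.1299, (cx,cy)=(0.1902,0.9818)
member 9 (4-6): L=0.8790, (cx,cy)=(1.0000,0.0000)
member 10 (5-6): L=2.1441, (cx,cy)=(0.2211,-0.9753)
solve A·x = −loads:
  F[0-1] = -66.3785 N (compression)
  F[0-2] = -2990.8293 N (compression)
  F[1-2] = +66.0645 N (tension)
  F[1-3] = -29.8802 N (compression)
  F[2-3] = -64.6395 N (compression)
  F[2-4] = -2963.3223 N (compression)
  F[3-4] = +66.6006 N (tension)
  F[3-5] = -56.8702 N (compression)
  F[4-5] = +138.1546 N (tension)
  F[4-6] = +30.5957 N (tension)
  F[5-6] = -138.3942 N (compression)
  Rx@0 = +3003.5400 N
  Ry@0 = +65.1502 N
  Ry@6 = +134.9698 N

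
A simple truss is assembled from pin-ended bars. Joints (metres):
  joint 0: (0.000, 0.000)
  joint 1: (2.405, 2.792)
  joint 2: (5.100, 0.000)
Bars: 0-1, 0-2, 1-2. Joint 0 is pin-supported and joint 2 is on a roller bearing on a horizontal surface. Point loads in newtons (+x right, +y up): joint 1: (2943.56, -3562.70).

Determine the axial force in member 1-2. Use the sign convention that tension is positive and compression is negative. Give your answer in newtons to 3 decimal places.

N=3 nodes, M=3 members, R=3 reactions → 2N=6, M+R=6
member 0 (0-1): L=3.6850, (cx,cy)=(0.6526,0.7577)
member 1 (0-2): L=5.1000, (cx,cy)=(1.0000,0.0000)
member 2 (1-2): L=3.8805, (cx,cy)=(0.6945,-0.7195)
solve A·x = −loads:
  F[0-1] = -357.9258 N (compression)
  F[0-2] = +3177.1582 N (tension)
  F[1-2] = -4574.7555 N (compression)
  Rx@0 = -2943.5600 N
  Ry@0 = +271.1876 N
  Ry@2 = +3291.5124 N

-4574.756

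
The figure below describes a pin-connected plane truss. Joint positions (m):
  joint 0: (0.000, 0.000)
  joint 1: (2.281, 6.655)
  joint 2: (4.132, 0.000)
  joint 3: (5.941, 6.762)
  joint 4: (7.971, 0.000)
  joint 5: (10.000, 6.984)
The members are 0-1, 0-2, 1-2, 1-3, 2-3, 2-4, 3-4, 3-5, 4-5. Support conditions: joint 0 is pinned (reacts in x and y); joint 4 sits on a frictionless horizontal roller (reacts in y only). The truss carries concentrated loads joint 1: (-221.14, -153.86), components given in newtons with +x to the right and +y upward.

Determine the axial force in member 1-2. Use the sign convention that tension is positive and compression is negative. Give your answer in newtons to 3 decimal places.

N=6 nodes, M=9 members, R=3 reactions → 2N=12, M+R=12
member 0 (0-1): L=7.0351, (cx,cy)=(0.3242,0.9460)
member 1 (0-2): L=4.1320, (cx,cy)=(1.0000,0.0000)
member 2 (1-2): L=6.9076, (cx,cy)=(0.2680,-0.9634)
member 3 (1-3): L=3.6616, (cx,cy)=(0.9996,0.0292)
member 4 (2-3): L=6.9998, (cx,cy)=(0.2584,0.9660)
member 5 (2-4): L=3.8390, (cx,cy)=(1.0000,0.0000)
member 6 (3-4): L=7.0601, (cx,cy)=(0.2875,-0.9578)
member 7 (3-5): L=4.0651, (cx,cy)=(0.9985,0.0546)
member 8 (4-5): L=7.2728, (cx,cy)=(0.2790,0.9603)
solve A·x = −loads:
  F[0-1] = -311.2773 N (compression)
  F[0-2] = -120.2135 N (compression)
  F[1-2] = +148.3797 N (tension)
  F[1-3] = +80.4873 N (tension)
  F[2-3] = -147.9804 N (compression)
  F[2-4] = -42.2095 N (compression)
  F[3-4] = +146.8003 N (tension)
  F[3-5] = -0.0000 N (compression)
  F[4-5] = +0.0000 N (tension)
  Rx@0 = +221.1400 N
  Ry@0 = +294.4612 N
  Ry@4 = -140.6012 N

148.380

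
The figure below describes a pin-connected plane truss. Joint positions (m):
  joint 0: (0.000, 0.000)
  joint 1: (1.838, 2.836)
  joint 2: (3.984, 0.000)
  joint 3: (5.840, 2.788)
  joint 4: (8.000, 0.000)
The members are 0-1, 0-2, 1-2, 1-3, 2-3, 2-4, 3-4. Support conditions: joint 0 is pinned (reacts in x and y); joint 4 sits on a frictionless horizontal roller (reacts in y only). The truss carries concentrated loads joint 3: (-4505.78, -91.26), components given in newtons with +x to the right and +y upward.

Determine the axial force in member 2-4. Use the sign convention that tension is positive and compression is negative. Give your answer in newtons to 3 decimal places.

N=5 nodes, M=7 members, R=3 reactions → 2N=10, M+R=10
member 0 (0-1): L=3.3795, (cx,cy)=(0.5439,0.8392)
member 1 (0-2): L=3.9840, (cx,cy)=(1.0000,0.0000)
member 2 (1-2): L=3.5564, (cx,cy)=(0.6034,-0.7974)
member 3 (1-3): L=4.0023, (cx,cy)=(0.9999,-0.0120)
member 4 (2-3): L=3.3493, (cx,cy)=(0.5541,0.8324)
member 5 (2-4): L=4.0160, (cx,cy)=(1.0000,0.0000)
member 6 (3-4): L=3.5268, (cx,cy)=(0.6124,-0.7905)
solve A·x = −loads:
  F[0-1] = -1900.5670 N (compression)
  F[0-2] = -3472.1289 N (compression)
  F[1-2] = +2034.0679 N (tension)
  F[1-3] = -2261.1981 N (compression)
  F[2-3] = -1948.5694 N (compression)
  F[2-4] = -1164.9470 N (compression)
  F[3-4] = +1902.1168 N (tension)
  Rx@0 = +4505.7800 N
  Ry@0 = +1594.9045 N
  Ry@4 = -1503.6445 N

-1164.947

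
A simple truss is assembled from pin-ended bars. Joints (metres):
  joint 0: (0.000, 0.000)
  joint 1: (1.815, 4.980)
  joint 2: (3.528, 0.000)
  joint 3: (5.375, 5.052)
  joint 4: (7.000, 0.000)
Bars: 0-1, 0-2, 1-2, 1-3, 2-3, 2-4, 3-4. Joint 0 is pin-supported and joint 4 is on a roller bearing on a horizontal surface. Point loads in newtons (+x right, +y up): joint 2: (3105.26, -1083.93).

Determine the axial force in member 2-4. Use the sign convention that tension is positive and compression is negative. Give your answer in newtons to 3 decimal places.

175.720

N=5 nodes, M=7 members, R=3 reactions → 2N=10, M+R=10
member 0 (0-1): L=5.3004, (cx,cy)=(0.3424,0.9395)
member 1 (0-2): L=3.5280, (cx,cy)=(1.0000,0.0000)
member 2 (1-2): L=5.2664, (cx,cy)=(0.3253,-0.9456)
member 3 (1-3): L=3.5607, (cx,cy)=(0.9998,0.0202)
member 4 (2-3): L=5.3790, (cx,cy)=(0.3434,0.9392)
member 5 (2-4): L=3.4720, (cx,cy)=(1.0000,0.0000)
member 6 (3-4): L=5.3069, (cx,cy)=(0.3062,-0.9520)
solve A·x = −loads:
  F[0-1] = -572.2228 N (compression)
  F[0-2] = +3301.2032 N (tension)
  F[1-2] = +560.4565 N (tension)
  F[1-3] = -378.3207 N (compression)
  F[2-3] = +589.8109 N (tension)
  F[2-4] = +175.7202 N (tension)
  F[3-4] = -573.8659 N (compression)
  Rx@0 = -3105.2600 N
  Ry@0 = +537.6293 N
  Ry@4 = +546.3007 N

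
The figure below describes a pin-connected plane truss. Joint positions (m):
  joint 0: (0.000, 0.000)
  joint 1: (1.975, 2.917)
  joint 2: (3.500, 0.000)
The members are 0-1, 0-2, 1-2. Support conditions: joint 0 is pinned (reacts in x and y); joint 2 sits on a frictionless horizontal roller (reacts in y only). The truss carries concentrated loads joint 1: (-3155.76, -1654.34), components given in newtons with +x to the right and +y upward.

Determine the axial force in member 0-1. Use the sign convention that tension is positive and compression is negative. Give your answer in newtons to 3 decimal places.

-4046.737

N=3 nodes, M=3 members, R=3 reactions → 2N=6, M+R=6
member 0 (0-1): L=3.5227, (cx,cy)=(0.5606,0.8281)
member 1 (0-2): L=3.5000, (cx,cy)=(1.0000,0.0000)
member 2 (1-2): L=3.2916, (cx,cy)=(0.4633,-0.8862)
solve A·x = −loads:
  F[0-1] = -4046.7375 N (compression)
  F[0-2] = -886.9677 N (compression)
  F[1-2] = +1914.4440 N (tension)
  Rx@0 = +3155.7600 N
  Ry@0 = +3350.9201 N
  Ry@2 = -1696.5801 N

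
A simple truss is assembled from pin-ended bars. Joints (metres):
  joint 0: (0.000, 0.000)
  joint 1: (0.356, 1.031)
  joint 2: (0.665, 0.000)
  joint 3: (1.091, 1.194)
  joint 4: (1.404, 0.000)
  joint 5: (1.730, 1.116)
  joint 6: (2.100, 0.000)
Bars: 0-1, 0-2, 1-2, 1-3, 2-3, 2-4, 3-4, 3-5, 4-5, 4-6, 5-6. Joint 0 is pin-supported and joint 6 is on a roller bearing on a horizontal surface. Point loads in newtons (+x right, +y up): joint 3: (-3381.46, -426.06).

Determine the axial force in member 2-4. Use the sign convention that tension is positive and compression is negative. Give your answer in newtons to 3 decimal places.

-1437.659

N=7 nodes, M=11 members, R=3 reactions → 2N=14, M+R=14
member 0 (0-1): L=1.0907, (cx,cy)=(0.3264,0.9452)
member 1 (0-2): L=0.6650, (cx,cy)=(1.0000,0.0000)
member 2 (1-2): L=1.0763, (cx,cy)=(0.2871,-0.9579)
member 3 (1-3): L=0.7529, (cx,cy)=(0.9763,0.2165)
member 4 (2-3): L=1.2677, (cx,cy)=(0.3360,0.9418)
member 5 (2-4): L=0.7390, (cx,cy)=(1.0000,0.0000)
member 6 (3-4): L=1.2343, (cx,cy)=(0.2536,-0.9673)
member 7 (3-5): L=0.6437, (cx,cy)=(0.9926,-0.1212)
member 8 (4-5): L=1.1626, (cx,cy)=(0.2804,0.9599)
member 9 (4-6): L=0.6960, (cx,cy)=(1.0000,0.0000)
member 10 (5-6): L=1.1757, (cx,cy)=(0.3147,-0.9492)
solve A·x = −loads:
  F[0-1] = -2250.5619 N (compression)
  F[0-2] = -2646.9076 N (compression)
  F[1-2] = +1922.9329 N (tension)
  F[1-3] = -1317.8703 N (compression)
  F[2-3] = -1955.7097 N (compression)
  F[2-4] = -1437.6587 N (compression)
  F[3-4] = +1629.4590 N (tension)
  F[3-5] = +1032.0711 N (tension)
  F[4-5] = -1642.0738 N (compression)
  F[4-6] = -564.0356 N (compression)
  F[5-6] = +1792.3166 N (tension)
  Rx@0 = +3381.4600 N
  Ry@0 = +2127.3132 N
  Ry@6 = -1701.2532 N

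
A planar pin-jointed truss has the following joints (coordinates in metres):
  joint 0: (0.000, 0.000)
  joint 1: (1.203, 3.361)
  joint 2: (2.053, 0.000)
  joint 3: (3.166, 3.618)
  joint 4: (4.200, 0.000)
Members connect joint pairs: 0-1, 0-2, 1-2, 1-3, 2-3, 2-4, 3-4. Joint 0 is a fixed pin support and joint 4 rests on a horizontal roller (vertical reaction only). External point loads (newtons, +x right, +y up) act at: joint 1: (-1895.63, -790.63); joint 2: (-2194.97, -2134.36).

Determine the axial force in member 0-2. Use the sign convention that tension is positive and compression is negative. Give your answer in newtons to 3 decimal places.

-2955.180

N=5 nodes, M=7 members, R=3 reactions → 2N=10, M+R=10
member 0 (0-1): L=3.5698, (cx,cy)=(0.3370,0.9415)
member 1 (0-2): L=2.0530, (cx,cy)=(1.0000,0.0000)
member 2 (1-2): L=3.4668, (cx,cy)=(0.2452,-0.9695)
member 3 (1-3): L=1.9798, (cx,cy)=(0.9915,0.1298)
member 4 (2-3): L=3.7853, (cx,cy)=(0.2940,0.9558)
member 5 (2-4): L=2.1470, (cx,cy)=(1.0000,0.0000)
member 6 (3-4): L=3.7629, (cx,cy)=(0.2748,-0.9615)
solve A·x = −loads:
  F[0-1] = -3369.2688 N (compression)
  F[0-2] = -2955.1803 N (compression)
  F[1-2] = +2477.1830 N (tension)
  F[1-3] = +154.1549 N (tension)
  F[2-3] = -279.5704 N (compression)
  F[2-4] = -70.6483 N (compression)
  F[3-4] = +257.0981 N (tension)
  Rx@0 = +4090.6000 N
  Ry@0 = +3172.1908 N
  Ry@4 = -247.2008 N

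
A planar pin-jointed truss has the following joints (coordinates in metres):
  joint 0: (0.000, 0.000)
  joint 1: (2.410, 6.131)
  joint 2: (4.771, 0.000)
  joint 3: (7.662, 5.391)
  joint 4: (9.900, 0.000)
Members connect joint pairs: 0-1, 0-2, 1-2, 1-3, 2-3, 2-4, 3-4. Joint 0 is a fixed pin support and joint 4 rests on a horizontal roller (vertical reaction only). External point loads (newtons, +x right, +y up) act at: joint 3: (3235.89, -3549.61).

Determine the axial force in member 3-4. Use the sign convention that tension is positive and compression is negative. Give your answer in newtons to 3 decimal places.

-4882.395

N=5 nodes, M=7 members, R=3 reactions → 2N=10, M+R=10
member 0 (0-1): L=6.5877, (cx,cy)=(0.3658,0.9307)
member 1 (0-2): L=4.7710, (cx,cy)=(1.0000,0.0000)
member 2 (1-2): L=6.5699, (cx,cy)=(0.3594,-0.9332)
member 3 (1-3): L=5.3039, (cx,cy)=(0.9902,-0.1395)
member 4 (2-3): L=6.1173, (cx,cy)=(0.4726,0.8813)
member 5 (2-4): L=5.1290, (cx,cy)=(1.0000,0.0000)
member 6 (3-4): L=5.8371, (cx,cy)=(0.3834,-0.9236)
solve A·x = −loads:
  F[0-1] = +1031.1414 N (tension)
  F[0-2] = +2858.6618 N (tension)
  F[1-2] = -1147.5828 N (compression)
  F[1-3] = +797.4307 N (tension)
  F[2-3] = +1215.1897 N (tension)
  F[2-4] = +1871.9628 N (tension)
  F[3-4] = -4882.3949 N (compression)
  Rx@0 = -3235.8900 N
  Ry@0 = -959.6622 N
  Ry@4 = +4509.2722 N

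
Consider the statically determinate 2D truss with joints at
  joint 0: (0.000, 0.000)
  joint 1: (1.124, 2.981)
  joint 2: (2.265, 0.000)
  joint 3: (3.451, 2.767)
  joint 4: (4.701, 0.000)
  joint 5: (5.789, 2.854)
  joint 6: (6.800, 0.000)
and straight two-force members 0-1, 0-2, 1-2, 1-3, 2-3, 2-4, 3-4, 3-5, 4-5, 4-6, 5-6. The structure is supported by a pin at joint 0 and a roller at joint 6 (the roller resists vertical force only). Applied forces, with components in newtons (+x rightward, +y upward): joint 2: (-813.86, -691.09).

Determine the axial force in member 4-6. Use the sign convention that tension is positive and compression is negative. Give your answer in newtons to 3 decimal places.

N=7 nodes, M=11 members, R=3 reactions → 2N=14, M+R=14
member 0 (0-1): L=3.1859, (cx,cy)=(0.3528,0.9357)
member 1 (0-2): L=2.2650, (cx,cy)=(1.0000,0.0000)
member 2 (1-2): L=3.1919, (cx,cy)=(0.3575,-0.9339)
member 3 (1-3): L=2.3368, (cx,cy)=(0.9958,-0.0916)
member 4 (2-3): L=3.0105, (cx,cy)=(0.3940,0.9191)
member 5 (2-4): L=2.4360, (cx,cy)=(1.0000,0.0000)
member 6 (3-4): L=3.0362, (cx,cy)=(0.4117,-0.9113)
member 7 (3-5): L=2.3396, (cx,cy)=(0.9993,0.0372)
member 8 (4-5): L=3.0544, (cx,cy)=(0.3562,0.9344)
member 9 (4-6): L=2.0990, (cx,cy)=(1.0000,0.0000)
member 10 (5-6): L=3.0278, (cx,cy)=(0.3339,-0.9426)
solve A·x = −loads:
  F[0-1] = -492.5705 N (compression)
  F[0-2] = -640.0770 N (compression)
  F[1-2] = +529.2458 N (tension)
  F[1-3] = -364.5026 N (compression)
  F[2-3] = +214.1310 N (tension)
  F[2-4] = +278.6120 N (tension)
  F[3-4] = -259.6055 N (compression)
  F[3-5] = -171.8532 N (compression)
  F[4-5] = +253.1926 N (tension)
  F[4-6] = +81.5438 N (tension)
  F[5-6] = -244.2103 N (compression)
  Rx@0 = +813.8600 N
  Ry@0 = +460.8961 N
  Ry@6 = +230.1939 N

81.544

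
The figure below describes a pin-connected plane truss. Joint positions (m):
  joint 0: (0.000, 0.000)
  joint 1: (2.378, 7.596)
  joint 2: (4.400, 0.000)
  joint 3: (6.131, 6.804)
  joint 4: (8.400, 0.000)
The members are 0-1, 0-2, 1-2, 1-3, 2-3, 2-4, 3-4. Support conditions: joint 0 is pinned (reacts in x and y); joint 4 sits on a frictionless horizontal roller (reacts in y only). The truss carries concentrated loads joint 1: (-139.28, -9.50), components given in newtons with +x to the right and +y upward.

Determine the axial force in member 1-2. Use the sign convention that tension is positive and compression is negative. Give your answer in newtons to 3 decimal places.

N=5 nodes, M=7 members, R=3 reactions → 2N=10, M+R=10
member 0 (0-1): L=7.9595, (cx,cy)=(0.2988,0.9543)
member 1 (0-2): L=4.4000, (cx,cy)=(1.0000,0.0000)
member 2 (1-2): L=7.8605, (cx,cy)=(0.2572,-0.9663)
member 3 (1-3): L=3.8357, (cx,cy)=(0.9785,-0.2065)
member 4 (2-3): L=7.0207, (cx,cy)=(0.2466,0.9691)
member 5 (2-4): L=4.0000, (cx,cy)=(1.0000,0.0000)
member 6 (3-4): L=7.1724, (cx,cy)=(0.3164,-0.9486)
solve A·x = −loads:
  F[0-1] = -139.1131 N (compression)
  F[0-2] = -97.7184 N (compression)
  F[1-2] = +112.5336 N (tension)
  F[1-3] = +70.2854 N (tension)
  F[2-3] = -112.2108 N (compression)
  F[2-4] = -41.1046 N (compression)
  F[3-4] = +129.9327 N (tension)
  Rx@0 = +139.2800 N
  Ry@0 = +132.7595 N
  Ry@4 = -123.2595 N

112.534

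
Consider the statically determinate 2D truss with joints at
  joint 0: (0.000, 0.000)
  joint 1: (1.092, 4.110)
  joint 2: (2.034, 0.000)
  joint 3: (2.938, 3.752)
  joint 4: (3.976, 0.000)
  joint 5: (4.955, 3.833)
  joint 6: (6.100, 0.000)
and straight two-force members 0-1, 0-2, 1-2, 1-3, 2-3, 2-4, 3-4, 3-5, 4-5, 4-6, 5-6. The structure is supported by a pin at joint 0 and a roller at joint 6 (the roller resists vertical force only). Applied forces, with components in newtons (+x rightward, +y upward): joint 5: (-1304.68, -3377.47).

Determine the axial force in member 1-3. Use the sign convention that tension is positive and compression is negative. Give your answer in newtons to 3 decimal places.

-766.955

N=7 nodes, M=11 members, R=3 reactions → 2N=14, M+R=14
member 0 (0-1): L=4.2526, (cx,cy)=(0.2568,0.9665)
member 1 (0-2): L=2.0340, (cx,cy)=(1.0000,0.0000)
member 2 (1-2): L=4.2166, (cx,cy)=(0.2234,-0.9747)
member 3 (1-3): L=1.8804, (cx,cy)=(0.9817,-0.1904)
member 4 (2-3): L=3.8594, (cx,cy)=(0.2342,0.9722)
member 5 (2-4): L=1.9420, (cx,cy)=(1.0000,0.0000)
member 6 (3-4): L=3.8929, (cx,cy)=(0.2666,-0.9638)
member 7 (3-5): L=2.0186, (cx,cy)=(0.9992,0.0401)
member 8 (4-5): L=3.9560, (cx,cy)=(0.2475,0.9689)
member 9 (4-6): L=2.1240, (cx,cy)=(1.0000,0.0000)
member 10 (5-6): L=4.0004, (cx,cy)=(0.2862,-0.9582)
solve A·x = −loads:
  F[0-1] = -1504.2156 N (compression)
  F[0-2] = -918.4209 N (compression)
  F[1-2] = +1641.2765 N (tension)
  F[1-3] = -766.9554 N (compression)
  F[2-3] = -1645.5746 N (compression)
  F[2-4] = -166.3011 N (compression)
  F[3-4] = +1444.8995 N (tension)
  F[3-5] = -1524.8704 N (compression)
  F[4-5] = -1437.2958 N (compression)
  F[4-6] = +574.6486 N (tension)
  F[5-6] = -2007.6889 N (compression)
  Rx@0 = +1304.6800 N
  Ry@0 = +1453.7773 N
  Ry@6 = +1923.6927 N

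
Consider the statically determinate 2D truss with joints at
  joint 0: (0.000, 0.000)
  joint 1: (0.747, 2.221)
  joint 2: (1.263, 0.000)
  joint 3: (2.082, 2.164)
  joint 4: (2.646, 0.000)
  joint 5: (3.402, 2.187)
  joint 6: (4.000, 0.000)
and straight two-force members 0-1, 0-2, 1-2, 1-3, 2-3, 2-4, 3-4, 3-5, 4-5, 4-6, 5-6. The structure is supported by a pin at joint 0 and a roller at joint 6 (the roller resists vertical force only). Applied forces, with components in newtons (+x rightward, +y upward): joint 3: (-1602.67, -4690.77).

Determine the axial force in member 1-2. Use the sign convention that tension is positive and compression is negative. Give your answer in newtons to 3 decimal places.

3277.722

N=7 nodes, M=11 members, R=3 reactions → 2N=14, M+R=14
member 0 (0-1): L=2.3433, (cx,cy)=(0.3188,0.9478)
member 1 (0-2): L=1.2630, (cx,cy)=(1.0000,0.0000)
member 2 (1-2): L=2.2802, (cx,cy)=(0.2263,-0.9741)
member 3 (1-3): L=1.3362, (cx,cy)=(0.9991,-0.0427)
member 4 (2-3): L=2.3138, (cx,cy)=(0.3540,0.9353)
member 5 (2-4): L=1.3830, (cx,cy)=(1.0000,0.0000)
member 6 (3-4): L=2.2363, (cx,cy)=(0.2522,-0.9677)
member 7 (3-5): L=1.3202, (cx,cy)=(0.9998,0.0174)
member 8 (4-5): L=2.3140, (cx,cy)=(0.3267,0.9451)
member 9 (4-6): L=1.3540, (cx,cy)=(1.0000,0.0000)
member 10 (5-6): L=2.2673, (cx,cy)=(0.2638,-0.9646)
solve A·x = −loads:
  F[0-1] = -3287.8056 N (compression)
  F[0-2] = -554.5598 N (compression)
  F[1-2] = +3277.7220 N (tension)
  F[1-3] = -1791.4914 N (compression)
  F[2-3] = -3413.6951 N (compression)
  F[2-4] = +1395.5146 N (tension)
  F[3-4] = -1644.7573 N (compression)
  F[3-5] = -980.8500 N (compression)
  F[4-5] = +1683.9992 N (tension)
  F[4-6] = +430.5221 N (tension)
  F[5-6] = -1632.3001 N (compression)
  Rx@0 = +1602.6700 N
  Ry@0 = +3116.2687 N
  Ry@6 = +1574.5013 N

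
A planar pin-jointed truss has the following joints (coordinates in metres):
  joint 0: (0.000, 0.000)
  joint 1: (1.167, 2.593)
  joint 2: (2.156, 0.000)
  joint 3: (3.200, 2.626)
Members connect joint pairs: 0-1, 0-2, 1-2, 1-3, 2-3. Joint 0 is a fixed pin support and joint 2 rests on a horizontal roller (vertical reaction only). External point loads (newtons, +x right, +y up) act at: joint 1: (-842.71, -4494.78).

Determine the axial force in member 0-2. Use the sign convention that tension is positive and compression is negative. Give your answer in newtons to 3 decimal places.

541.382

N=4 nodes, M=5 members, R=3 reactions → 2N=8, M+R=8
member 0 (0-1): L=2.8435, (cx,cy)=(0.4104,0.9119)
member 1 (0-2): L=2.1560, (cx,cy)=(1.0000,0.0000)
member 2 (1-2): L=2.7752, (cx,cy)=(0.3564,-0.9343)
member 3 (1-3): L=2.0333, (cx,cy)=(0.9999,0.0162)
member 4 (2-3): L=2.8259, (cx,cy)=(0.3694,0.9293)
solve A·x = −loads:
  F[0-1] = -3372.4727 N (compression)
  F[0-2] = +541.3816 N (tension)
  F[1-2] = -1519.1564 N (compression)
  F[1-3] = -0.0000 N (compression)
  F[2-3] = +0.0000 N (tension)
  Rx@0 = +842.7100 N
  Ry@0 = +3075.3638 N
  Ry@2 = +1419.4162 N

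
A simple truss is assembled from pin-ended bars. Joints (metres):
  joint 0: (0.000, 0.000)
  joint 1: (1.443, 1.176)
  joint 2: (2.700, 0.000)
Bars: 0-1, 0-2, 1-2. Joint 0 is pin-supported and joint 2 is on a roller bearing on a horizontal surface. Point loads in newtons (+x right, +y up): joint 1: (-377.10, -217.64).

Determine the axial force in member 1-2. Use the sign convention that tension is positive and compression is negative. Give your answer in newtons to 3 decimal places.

N=3 nodes, M=3 members, R=3 reactions → 2N=6, M+R=6
member 0 (0-1): L=1.8615, (cx,cy)=(0.7752,0.6317)
member 1 (0-2): L=2.7000, (cx,cy)=(1.0000,0.0000)
member 2 (1-2): L=1.7213, (cx,cy)=(0.7302,-0.6832)
solve A·x = −loads:
  F[0-1] = -420.3779 N (compression)
  F[0-2] = -51.2329 N (compression)
  F[1-2] = +70.1587 N (tension)
  Rx@0 = +377.1000 N
  Ry@0 = +265.5715 N
  Ry@2 = -47.9315 N

70.159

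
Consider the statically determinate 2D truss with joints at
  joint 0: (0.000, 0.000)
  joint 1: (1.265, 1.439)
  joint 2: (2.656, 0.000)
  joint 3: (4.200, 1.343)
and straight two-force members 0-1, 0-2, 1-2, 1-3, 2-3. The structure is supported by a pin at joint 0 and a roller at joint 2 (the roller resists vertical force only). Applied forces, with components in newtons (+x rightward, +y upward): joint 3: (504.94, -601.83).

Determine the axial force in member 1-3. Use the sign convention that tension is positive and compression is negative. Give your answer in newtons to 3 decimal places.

N=4 nodes, M=5 members, R=3 reactions → 2N=8, M+R=8
member 0 (0-1): L=1.9160, (cx,cy)=(0.6602,0.7511)
member 1 (0-2): L=2.6560, (cx,cy)=(1.0000,0.0000)
member 2 (1-2): L=2.0014, (cx,cy)=(0.6950,-0.7190)
member 3 (1-3): L=2.9366, (cx,cy)=(0.9995,-0.0327)
member 4 (2-3): L=2.0464, (cx,cy)=(0.7545,0.6563)
solve A·x = −loads:
  F[0-1] = +805.7740 N (tension)
  F[0-2] = -27.0639 N (compression)
  F[1-2] = -894.1753 N (compression)
  F[1-3] = +1154.0847 N (tension)
  F[2-3] = -859.5341 N (compression)
  Rx@0 = -504.9400 N
  Ry@0 = -605.1807 N
  Ry@2 = +1207.0107 N

1154.085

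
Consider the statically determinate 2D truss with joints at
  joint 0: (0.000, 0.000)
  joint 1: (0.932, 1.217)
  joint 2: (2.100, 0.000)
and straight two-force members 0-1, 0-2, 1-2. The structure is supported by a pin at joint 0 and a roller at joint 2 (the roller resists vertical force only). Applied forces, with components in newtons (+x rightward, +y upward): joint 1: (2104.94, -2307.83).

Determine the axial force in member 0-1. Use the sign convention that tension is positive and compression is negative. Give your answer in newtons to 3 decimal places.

-80.272

N=3 nodes, M=3 members, R=3 reactions → 2N=6, M+R=6
member 0 (0-1): L=1.5329, (cx,cy)=(0.6080,0.7939)
member 1 (0-2): L=2.1000, (cx,cy)=(1.0000,0.0000)
member 2 (1-2): L=1.6868, (cx,cy)=(0.6924,-0.7215)
solve A·x = −loads:
  F[0-1] = -80.2717 N (compression)
  F[0-2] = +2153.7457 N (tension)
  F[1-2] = -3110.4026 N (compression)
  Rx@0 = -2104.9400 N
  Ry@0 = +63.7302 N
  Ry@2 = +2244.0998 N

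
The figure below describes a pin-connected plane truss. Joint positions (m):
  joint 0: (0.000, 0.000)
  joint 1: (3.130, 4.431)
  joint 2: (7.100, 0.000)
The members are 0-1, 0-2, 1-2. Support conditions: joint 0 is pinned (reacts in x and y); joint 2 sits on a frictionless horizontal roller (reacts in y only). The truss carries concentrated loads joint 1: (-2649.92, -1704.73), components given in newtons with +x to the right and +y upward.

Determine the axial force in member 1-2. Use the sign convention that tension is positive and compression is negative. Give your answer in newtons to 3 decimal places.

N=3 nodes, M=3 members, R=3 reactions → 2N=6, M+R=6
member 0 (0-1): L=5.4250, (cx,cy)=(0.5770,0.8168)
member 1 (0-2): L=7.1000, (cx,cy)=(1.0000,0.0000)
member 2 (1-2): L=5.9493, (cx,cy)=(0.6673,-0.7448)
solve A·x = −loads:
  F[0-1] = -3191.8048 N (compression)
  F[0-2] = -808.3821 N (compression)
  F[1-2] = +1211.4209 N (tension)
  Rx@0 = +2649.9200 N
  Ry@0 = +2606.9822 N
  Ry@2 = -902.2522 N

1211.421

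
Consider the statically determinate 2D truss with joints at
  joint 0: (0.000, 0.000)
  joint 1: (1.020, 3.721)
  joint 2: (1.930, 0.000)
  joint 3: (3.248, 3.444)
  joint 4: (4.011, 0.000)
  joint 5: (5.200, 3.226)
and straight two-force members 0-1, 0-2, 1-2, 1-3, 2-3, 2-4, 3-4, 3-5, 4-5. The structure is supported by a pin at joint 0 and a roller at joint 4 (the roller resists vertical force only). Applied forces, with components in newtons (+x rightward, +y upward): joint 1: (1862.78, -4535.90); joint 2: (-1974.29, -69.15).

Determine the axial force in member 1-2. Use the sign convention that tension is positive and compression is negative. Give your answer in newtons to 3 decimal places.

-2714.380

N=6 nodes, M=9 members, R=3 reactions → 2N=12, M+R=12
member 0 (0-1): L=3.8583, (cx,cy)=(0.2644,0.9644)
member 1 (0-2): L=1.9300, (cx,cy)=(1.0000,0.0000)
member 2 (1-2): L=3.8307, (cx,cy)=(0.2376,-0.9714)
member 3 (1-3): L=2.2452, (cx,cy)=(0.9924,-0.1234)
member 4 (2-3): L=3.6876, (cx,cy)=(0.3574,0.9339)
member 5 (2-4): L=2.0810, (cx,cy)=(1.0000,0.0000)
member 6 (3-4): L=3.5275, (cx,cy)=(0.2163,-0.9763)
member 7 (3-5): L=1.9641, (cx,cy)=(0.9938,-0.1110)
member 8 (4-5): L=3.4381, (cx,cy)=(0.3458,0.9383)
solve A·x = −loads:
  F[0-1] = -1752.5474 N (compression)
  F[0-2] = +351.8061 N (tension)
  F[1-2] = -2714.3800 N (compression)
  F[1-3] = -1694.2199 N (compression)
  F[2-3] = +2897.2006 N (tension)
  F[2-4] = +645.7706 N (tension)
  F[3-4] = -2985.5313 N (compression)
  F[3-5] = -0.0000 N (tension)
  F[4-5] = +0.0000 N (tension)
  Rx@0 = +111.5100 N
  Ry@0 = +1690.1954 N
  Ry@4 = +2914.8546 N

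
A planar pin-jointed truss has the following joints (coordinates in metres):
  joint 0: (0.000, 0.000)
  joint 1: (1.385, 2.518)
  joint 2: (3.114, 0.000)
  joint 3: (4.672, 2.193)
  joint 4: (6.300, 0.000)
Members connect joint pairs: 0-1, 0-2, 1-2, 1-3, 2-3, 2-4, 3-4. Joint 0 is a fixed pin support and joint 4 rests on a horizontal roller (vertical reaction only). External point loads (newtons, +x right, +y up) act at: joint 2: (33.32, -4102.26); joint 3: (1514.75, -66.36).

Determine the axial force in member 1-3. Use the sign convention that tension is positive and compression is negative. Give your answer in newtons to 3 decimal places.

-2085.783

N=5 nodes, M=7 members, R=3 reactions → 2N=10, M+R=10
member 0 (0-1): L=2.8738, (cx,cy)=(0.4819,0.8762)
member 1 (0-2): L=3.1140, (cx,cy)=(1.0000,0.0000)
member 2 (1-2): L=3.0545, (cx,cy)=(0.5661,-0.8244)
member 3 (1-3): L=3.3030, (cx,cy)=(0.9951,-0.0984)
member 4 (2-3): L=2.6901, (cx,cy)=(0.5792,0.8152)
member 5 (2-4): L=3.1860, (cx,cy)=(1.0000,0.0000)
member 6 (3-4): L=2.7312, (cx,cy)=(0.5961,-0.8029)
solve A·x = −loads:
  F[0-1] = -1785.4831 N (compression)
  F[0-2] = +2408.5755 N (tension)
  F[1-2] = +2146.7054 N (tension)
  F[1-3] = -2085.7830 N (compression)
  F[2-3] = +2861.3240 N (tension)
  F[2-4] = +1933.2426 N (tension)
  F[3-4] = -3243.3266 N (compression)
  Rx@0 = -1548.0700 N
  Ry@0 = +1564.4425 N
  Ry@4 = +2604.1775 N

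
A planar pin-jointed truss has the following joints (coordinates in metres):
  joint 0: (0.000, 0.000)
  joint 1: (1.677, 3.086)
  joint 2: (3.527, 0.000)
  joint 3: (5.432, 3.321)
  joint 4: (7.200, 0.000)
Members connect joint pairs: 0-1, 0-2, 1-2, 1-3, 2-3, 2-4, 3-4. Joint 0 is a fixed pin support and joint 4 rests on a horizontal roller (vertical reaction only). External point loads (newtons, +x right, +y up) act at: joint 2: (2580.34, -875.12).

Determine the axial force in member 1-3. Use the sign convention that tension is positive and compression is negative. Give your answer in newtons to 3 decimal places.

-492.741

N=5 nodes, M=7 members, R=3 reactions → 2N=10, M+R=10
member 0 (0-1): L=3.5122, (cx,cy)=(0.4775,0.8786)
member 1 (0-2): L=3.5270, (cx,cy)=(1.0000,0.0000)
member 2 (1-2): L=3.5980, (cx,cy)=(0.5142,-0.8577)
member 3 (1-3): L=3.7623, (cx,cy)=(0.9980,0.0625)
member 4 (2-3): L=3.8286, (cx,cy)=(0.4976,0.8674)
member 5 (2-4): L=3.6730, (cx,cy)=(1.0000,0.0000)
member 6 (3-4): L=3.7623, (cx,cy)=(0.4699,-0.8827)
solve A·x = −loads:
  F[0-1] = -508.0921 N (compression)
  F[0-2] = +2822.9413 N (tension)
  F[1-2] = +484.6227 N (tension)
  F[1-3] = -492.7413 N (compression)
  F[2-3] = +529.6894 N (tension)
  F[2-4] = +228.2201 N (tension)
  F[3-4] = -485.6513 N (compression)
  Rx@0 = -2580.3400 N
  Ry@0 = +446.4327 N
  Ry@4 = +428.6873 N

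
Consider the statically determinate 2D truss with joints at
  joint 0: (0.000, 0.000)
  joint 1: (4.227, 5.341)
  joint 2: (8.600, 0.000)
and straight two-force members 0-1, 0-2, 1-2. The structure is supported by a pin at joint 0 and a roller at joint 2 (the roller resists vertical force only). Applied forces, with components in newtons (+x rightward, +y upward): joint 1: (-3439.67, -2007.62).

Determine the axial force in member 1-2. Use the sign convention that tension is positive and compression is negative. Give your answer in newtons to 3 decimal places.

N=3 nodes, M=3 members, R=3 reactions → 2N=6, M+R=6
member 0 (0-1): L=6.8113, (cx,cy)=(0.6206,0.7841)
member 1 (0-2): L=8.6000, (cx,cy)=(1.0000,0.0000)
member 2 (1-2): L=6.9029, (cx,cy)=(0.6335,-0.7737)
solve A·x = −loads:
  F[0-1] = -4026.1358 N (compression)
  F[0-2] = -941.1050 N (compression)
  F[1-2] = +1485.5504 N (tension)
  Rx@0 = +3439.6700 N
  Ry@0 = +3157.0465 N
  Ry@2 = -1149.4265 N

1485.550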